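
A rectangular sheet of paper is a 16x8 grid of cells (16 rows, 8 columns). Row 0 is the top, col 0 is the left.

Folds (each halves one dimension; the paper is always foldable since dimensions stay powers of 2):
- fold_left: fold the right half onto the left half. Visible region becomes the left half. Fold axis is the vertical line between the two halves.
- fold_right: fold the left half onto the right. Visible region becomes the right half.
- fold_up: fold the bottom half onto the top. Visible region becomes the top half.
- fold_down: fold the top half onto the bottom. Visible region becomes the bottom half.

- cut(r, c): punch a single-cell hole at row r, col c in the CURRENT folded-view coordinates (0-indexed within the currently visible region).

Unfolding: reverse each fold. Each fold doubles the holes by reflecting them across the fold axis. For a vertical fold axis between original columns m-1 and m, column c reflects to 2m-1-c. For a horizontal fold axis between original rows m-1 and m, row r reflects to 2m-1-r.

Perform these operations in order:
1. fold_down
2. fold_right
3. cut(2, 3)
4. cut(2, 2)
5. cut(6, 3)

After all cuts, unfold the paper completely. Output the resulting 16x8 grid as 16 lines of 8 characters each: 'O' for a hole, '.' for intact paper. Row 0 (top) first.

Op 1 fold_down: fold axis h@8; visible region now rows[8,16) x cols[0,8) = 8x8
Op 2 fold_right: fold axis v@4; visible region now rows[8,16) x cols[4,8) = 8x4
Op 3 cut(2, 3): punch at orig (10,7); cuts so far [(10, 7)]; region rows[8,16) x cols[4,8) = 8x4
Op 4 cut(2, 2): punch at orig (10,6); cuts so far [(10, 6), (10, 7)]; region rows[8,16) x cols[4,8) = 8x4
Op 5 cut(6, 3): punch at orig (14,7); cuts so far [(10, 6), (10, 7), (14, 7)]; region rows[8,16) x cols[4,8) = 8x4
Unfold 1 (reflect across v@4): 6 holes -> [(10, 0), (10, 1), (10, 6), (10, 7), (14, 0), (14, 7)]
Unfold 2 (reflect across h@8): 12 holes -> [(1, 0), (1, 7), (5, 0), (5, 1), (5, 6), (5, 7), (10, 0), (10, 1), (10, 6), (10, 7), (14, 0), (14, 7)]

Answer: ........
O......O
........
........
........
OO....OO
........
........
........
........
OO....OO
........
........
........
O......O
........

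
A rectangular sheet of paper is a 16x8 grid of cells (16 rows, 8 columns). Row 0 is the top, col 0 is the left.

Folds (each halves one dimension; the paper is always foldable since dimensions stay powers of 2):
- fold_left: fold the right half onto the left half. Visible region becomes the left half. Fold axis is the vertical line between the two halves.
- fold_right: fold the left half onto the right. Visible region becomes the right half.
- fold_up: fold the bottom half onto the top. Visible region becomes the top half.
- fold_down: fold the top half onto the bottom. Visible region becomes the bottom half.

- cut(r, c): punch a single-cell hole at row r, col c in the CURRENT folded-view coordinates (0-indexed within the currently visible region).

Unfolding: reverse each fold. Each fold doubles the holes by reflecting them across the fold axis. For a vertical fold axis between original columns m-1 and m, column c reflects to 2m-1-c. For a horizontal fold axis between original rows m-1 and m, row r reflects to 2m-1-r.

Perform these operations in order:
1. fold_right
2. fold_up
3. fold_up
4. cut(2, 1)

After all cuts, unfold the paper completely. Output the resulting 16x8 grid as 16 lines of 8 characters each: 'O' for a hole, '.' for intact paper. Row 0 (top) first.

Answer: ........
........
..O..O..
........
........
..O..O..
........
........
........
........
..O..O..
........
........
..O..O..
........
........

Derivation:
Op 1 fold_right: fold axis v@4; visible region now rows[0,16) x cols[4,8) = 16x4
Op 2 fold_up: fold axis h@8; visible region now rows[0,8) x cols[4,8) = 8x4
Op 3 fold_up: fold axis h@4; visible region now rows[0,4) x cols[4,8) = 4x4
Op 4 cut(2, 1): punch at orig (2,5); cuts so far [(2, 5)]; region rows[0,4) x cols[4,8) = 4x4
Unfold 1 (reflect across h@4): 2 holes -> [(2, 5), (5, 5)]
Unfold 2 (reflect across h@8): 4 holes -> [(2, 5), (5, 5), (10, 5), (13, 5)]
Unfold 3 (reflect across v@4): 8 holes -> [(2, 2), (2, 5), (5, 2), (5, 5), (10, 2), (10, 5), (13, 2), (13, 5)]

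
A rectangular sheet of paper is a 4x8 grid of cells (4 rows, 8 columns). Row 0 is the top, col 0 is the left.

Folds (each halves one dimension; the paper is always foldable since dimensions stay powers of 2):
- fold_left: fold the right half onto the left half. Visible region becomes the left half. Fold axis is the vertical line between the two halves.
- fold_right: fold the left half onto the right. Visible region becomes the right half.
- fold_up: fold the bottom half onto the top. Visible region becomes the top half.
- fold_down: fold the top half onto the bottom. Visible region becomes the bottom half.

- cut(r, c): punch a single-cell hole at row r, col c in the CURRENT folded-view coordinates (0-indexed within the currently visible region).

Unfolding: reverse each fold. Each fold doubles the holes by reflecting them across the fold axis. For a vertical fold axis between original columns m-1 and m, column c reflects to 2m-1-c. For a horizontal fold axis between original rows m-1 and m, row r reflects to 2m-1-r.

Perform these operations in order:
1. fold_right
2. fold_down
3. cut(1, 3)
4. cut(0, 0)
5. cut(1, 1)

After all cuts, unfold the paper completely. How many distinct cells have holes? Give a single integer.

Answer: 12

Derivation:
Op 1 fold_right: fold axis v@4; visible region now rows[0,4) x cols[4,8) = 4x4
Op 2 fold_down: fold axis h@2; visible region now rows[2,4) x cols[4,8) = 2x4
Op 3 cut(1, 3): punch at orig (3,7); cuts so far [(3, 7)]; region rows[2,4) x cols[4,8) = 2x4
Op 4 cut(0, 0): punch at orig (2,4); cuts so far [(2, 4), (3, 7)]; region rows[2,4) x cols[4,8) = 2x4
Op 5 cut(1, 1): punch at orig (3,5); cuts so far [(2, 4), (3, 5), (3, 7)]; region rows[2,4) x cols[4,8) = 2x4
Unfold 1 (reflect across h@2): 6 holes -> [(0, 5), (0, 7), (1, 4), (2, 4), (3, 5), (3, 7)]
Unfold 2 (reflect across v@4): 12 holes -> [(0, 0), (0, 2), (0, 5), (0, 7), (1, 3), (1, 4), (2, 3), (2, 4), (3, 0), (3, 2), (3, 5), (3, 7)]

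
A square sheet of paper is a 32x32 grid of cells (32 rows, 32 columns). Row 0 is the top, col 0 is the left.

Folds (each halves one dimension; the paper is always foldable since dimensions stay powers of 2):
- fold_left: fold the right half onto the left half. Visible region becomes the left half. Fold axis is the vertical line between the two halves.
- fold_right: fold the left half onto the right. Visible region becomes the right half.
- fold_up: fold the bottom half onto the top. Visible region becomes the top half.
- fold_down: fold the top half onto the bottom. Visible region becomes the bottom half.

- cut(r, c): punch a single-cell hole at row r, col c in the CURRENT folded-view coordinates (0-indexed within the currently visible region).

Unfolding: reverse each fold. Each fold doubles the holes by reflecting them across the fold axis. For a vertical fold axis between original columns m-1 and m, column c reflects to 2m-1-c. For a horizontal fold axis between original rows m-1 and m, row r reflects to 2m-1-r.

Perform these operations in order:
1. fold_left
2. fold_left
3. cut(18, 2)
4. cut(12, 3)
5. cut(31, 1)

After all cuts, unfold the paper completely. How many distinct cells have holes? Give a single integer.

Answer: 12

Derivation:
Op 1 fold_left: fold axis v@16; visible region now rows[0,32) x cols[0,16) = 32x16
Op 2 fold_left: fold axis v@8; visible region now rows[0,32) x cols[0,8) = 32x8
Op 3 cut(18, 2): punch at orig (18,2); cuts so far [(18, 2)]; region rows[0,32) x cols[0,8) = 32x8
Op 4 cut(12, 3): punch at orig (12,3); cuts so far [(12, 3), (18, 2)]; region rows[0,32) x cols[0,8) = 32x8
Op 5 cut(31, 1): punch at orig (31,1); cuts so far [(12, 3), (18, 2), (31, 1)]; region rows[0,32) x cols[0,8) = 32x8
Unfold 1 (reflect across v@8): 6 holes -> [(12, 3), (12, 12), (18, 2), (18, 13), (31, 1), (31, 14)]
Unfold 2 (reflect across v@16): 12 holes -> [(12, 3), (12, 12), (12, 19), (12, 28), (18, 2), (18, 13), (18, 18), (18, 29), (31, 1), (31, 14), (31, 17), (31, 30)]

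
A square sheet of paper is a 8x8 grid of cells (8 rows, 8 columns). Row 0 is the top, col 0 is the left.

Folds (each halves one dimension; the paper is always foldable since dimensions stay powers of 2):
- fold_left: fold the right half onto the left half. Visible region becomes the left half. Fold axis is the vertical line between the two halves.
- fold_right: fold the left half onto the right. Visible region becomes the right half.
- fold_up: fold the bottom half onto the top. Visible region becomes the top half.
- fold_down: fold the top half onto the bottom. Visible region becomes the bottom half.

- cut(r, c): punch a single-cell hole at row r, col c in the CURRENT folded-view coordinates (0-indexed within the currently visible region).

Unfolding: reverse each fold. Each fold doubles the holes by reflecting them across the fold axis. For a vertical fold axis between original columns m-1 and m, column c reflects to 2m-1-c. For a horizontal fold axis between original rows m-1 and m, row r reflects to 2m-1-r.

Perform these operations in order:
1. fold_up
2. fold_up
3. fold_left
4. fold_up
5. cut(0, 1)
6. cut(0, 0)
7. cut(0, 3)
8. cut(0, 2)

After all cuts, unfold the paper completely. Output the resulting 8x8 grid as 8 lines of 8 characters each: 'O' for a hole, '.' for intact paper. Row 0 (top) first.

Op 1 fold_up: fold axis h@4; visible region now rows[0,4) x cols[0,8) = 4x8
Op 2 fold_up: fold axis h@2; visible region now rows[0,2) x cols[0,8) = 2x8
Op 3 fold_left: fold axis v@4; visible region now rows[0,2) x cols[0,4) = 2x4
Op 4 fold_up: fold axis h@1; visible region now rows[0,1) x cols[0,4) = 1x4
Op 5 cut(0, 1): punch at orig (0,1); cuts so far [(0, 1)]; region rows[0,1) x cols[0,4) = 1x4
Op 6 cut(0, 0): punch at orig (0,0); cuts so far [(0, 0), (0, 1)]; region rows[0,1) x cols[0,4) = 1x4
Op 7 cut(0, 3): punch at orig (0,3); cuts so far [(0, 0), (0, 1), (0, 3)]; region rows[0,1) x cols[0,4) = 1x4
Op 8 cut(0, 2): punch at orig (0,2); cuts so far [(0, 0), (0, 1), (0, 2), (0, 3)]; region rows[0,1) x cols[0,4) = 1x4
Unfold 1 (reflect across h@1): 8 holes -> [(0, 0), (0, 1), (0, 2), (0, 3), (1, 0), (1, 1), (1, 2), (1, 3)]
Unfold 2 (reflect across v@4): 16 holes -> [(0, 0), (0, 1), (0, 2), (0, 3), (0, 4), (0, 5), (0, 6), (0, 7), (1, 0), (1, 1), (1, 2), (1, 3), (1, 4), (1, 5), (1, 6), (1, 7)]
Unfold 3 (reflect across h@2): 32 holes -> [(0, 0), (0, 1), (0, 2), (0, 3), (0, 4), (0, 5), (0, 6), (0, 7), (1, 0), (1, 1), (1, 2), (1, 3), (1, 4), (1, 5), (1, 6), (1, 7), (2, 0), (2, 1), (2, 2), (2, 3), (2, 4), (2, 5), (2, 6), (2, 7), (3, 0), (3, 1), (3, 2), (3, 3), (3, 4), (3, 5), (3, 6), (3, 7)]
Unfold 4 (reflect across h@4): 64 holes -> [(0, 0), (0, 1), (0, 2), (0, 3), (0, 4), (0, 5), (0, 6), (0, 7), (1, 0), (1, 1), (1, 2), (1, 3), (1, 4), (1, 5), (1, 6), (1, 7), (2, 0), (2, 1), (2, 2), (2, 3), (2, 4), (2, 5), (2, 6), (2, 7), (3, 0), (3, 1), (3, 2), (3, 3), (3, 4), (3, 5), (3, 6), (3, 7), (4, 0), (4, 1), (4, 2), (4, 3), (4, 4), (4, 5), (4, 6), (4, 7), (5, 0), (5, 1), (5, 2), (5, 3), (5, 4), (5, 5), (5, 6), (5, 7), (6, 0), (6, 1), (6, 2), (6, 3), (6, 4), (6, 5), (6, 6), (6, 7), (7, 0), (7, 1), (7, 2), (7, 3), (7, 4), (7, 5), (7, 6), (7, 7)]

Answer: OOOOOOOO
OOOOOOOO
OOOOOOOO
OOOOOOOO
OOOOOOOO
OOOOOOOO
OOOOOOOO
OOOOOOOO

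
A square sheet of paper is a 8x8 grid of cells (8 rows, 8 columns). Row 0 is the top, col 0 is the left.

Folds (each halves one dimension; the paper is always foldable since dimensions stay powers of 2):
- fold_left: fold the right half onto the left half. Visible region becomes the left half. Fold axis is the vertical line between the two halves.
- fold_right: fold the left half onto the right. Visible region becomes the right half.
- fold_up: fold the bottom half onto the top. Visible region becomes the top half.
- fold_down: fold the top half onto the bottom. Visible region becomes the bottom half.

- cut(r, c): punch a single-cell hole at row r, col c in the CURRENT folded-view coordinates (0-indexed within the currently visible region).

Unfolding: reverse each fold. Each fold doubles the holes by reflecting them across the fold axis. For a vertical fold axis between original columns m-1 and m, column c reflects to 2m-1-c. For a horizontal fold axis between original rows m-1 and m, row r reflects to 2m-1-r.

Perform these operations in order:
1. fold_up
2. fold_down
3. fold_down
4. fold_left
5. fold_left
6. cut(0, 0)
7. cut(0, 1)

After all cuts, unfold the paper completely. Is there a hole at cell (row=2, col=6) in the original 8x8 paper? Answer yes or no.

Op 1 fold_up: fold axis h@4; visible region now rows[0,4) x cols[0,8) = 4x8
Op 2 fold_down: fold axis h@2; visible region now rows[2,4) x cols[0,8) = 2x8
Op 3 fold_down: fold axis h@3; visible region now rows[3,4) x cols[0,8) = 1x8
Op 4 fold_left: fold axis v@4; visible region now rows[3,4) x cols[0,4) = 1x4
Op 5 fold_left: fold axis v@2; visible region now rows[3,4) x cols[0,2) = 1x2
Op 6 cut(0, 0): punch at orig (3,0); cuts so far [(3, 0)]; region rows[3,4) x cols[0,2) = 1x2
Op 7 cut(0, 1): punch at orig (3,1); cuts so far [(3, 0), (3, 1)]; region rows[3,4) x cols[0,2) = 1x2
Unfold 1 (reflect across v@2): 4 holes -> [(3, 0), (3, 1), (3, 2), (3, 3)]
Unfold 2 (reflect across v@4): 8 holes -> [(3, 0), (3, 1), (3, 2), (3, 3), (3, 4), (3, 5), (3, 6), (3, 7)]
Unfold 3 (reflect across h@3): 16 holes -> [(2, 0), (2, 1), (2, 2), (2, 3), (2, 4), (2, 5), (2, 6), (2, 7), (3, 0), (3, 1), (3, 2), (3, 3), (3, 4), (3, 5), (3, 6), (3, 7)]
Unfold 4 (reflect across h@2): 32 holes -> [(0, 0), (0, 1), (0, 2), (0, 3), (0, 4), (0, 5), (0, 6), (0, 7), (1, 0), (1, 1), (1, 2), (1, 3), (1, 4), (1, 5), (1, 6), (1, 7), (2, 0), (2, 1), (2, 2), (2, 3), (2, 4), (2, 5), (2, 6), (2, 7), (3, 0), (3, 1), (3, 2), (3, 3), (3, 4), (3, 5), (3, 6), (3, 7)]
Unfold 5 (reflect across h@4): 64 holes -> [(0, 0), (0, 1), (0, 2), (0, 3), (0, 4), (0, 5), (0, 6), (0, 7), (1, 0), (1, 1), (1, 2), (1, 3), (1, 4), (1, 5), (1, 6), (1, 7), (2, 0), (2, 1), (2, 2), (2, 3), (2, 4), (2, 5), (2, 6), (2, 7), (3, 0), (3, 1), (3, 2), (3, 3), (3, 4), (3, 5), (3, 6), (3, 7), (4, 0), (4, 1), (4, 2), (4, 3), (4, 4), (4, 5), (4, 6), (4, 7), (5, 0), (5, 1), (5, 2), (5, 3), (5, 4), (5, 5), (5, 6), (5, 7), (6, 0), (6, 1), (6, 2), (6, 3), (6, 4), (6, 5), (6, 6), (6, 7), (7, 0), (7, 1), (7, 2), (7, 3), (7, 4), (7, 5), (7, 6), (7, 7)]
Holes: [(0, 0), (0, 1), (0, 2), (0, 3), (0, 4), (0, 5), (0, 6), (0, 7), (1, 0), (1, 1), (1, 2), (1, 3), (1, 4), (1, 5), (1, 6), (1, 7), (2, 0), (2, 1), (2, 2), (2, 3), (2, 4), (2, 5), (2, 6), (2, 7), (3, 0), (3, 1), (3, 2), (3, 3), (3, 4), (3, 5), (3, 6), (3, 7), (4, 0), (4, 1), (4, 2), (4, 3), (4, 4), (4, 5), (4, 6), (4, 7), (5, 0), (5, 1), (5, 2), (5, 3), (5, 4), (5, 5), (5, 6), (5, 7), (6, 0), (6, 1), (6, 2), (6, 3), (6, 4), (6, 5), (6, 6), (6, 7), (7, 0), (7, 1), (7, 2), (7, 3), (7, 4), (7, 5), (7, 6), (7, 7)]

Answer: yes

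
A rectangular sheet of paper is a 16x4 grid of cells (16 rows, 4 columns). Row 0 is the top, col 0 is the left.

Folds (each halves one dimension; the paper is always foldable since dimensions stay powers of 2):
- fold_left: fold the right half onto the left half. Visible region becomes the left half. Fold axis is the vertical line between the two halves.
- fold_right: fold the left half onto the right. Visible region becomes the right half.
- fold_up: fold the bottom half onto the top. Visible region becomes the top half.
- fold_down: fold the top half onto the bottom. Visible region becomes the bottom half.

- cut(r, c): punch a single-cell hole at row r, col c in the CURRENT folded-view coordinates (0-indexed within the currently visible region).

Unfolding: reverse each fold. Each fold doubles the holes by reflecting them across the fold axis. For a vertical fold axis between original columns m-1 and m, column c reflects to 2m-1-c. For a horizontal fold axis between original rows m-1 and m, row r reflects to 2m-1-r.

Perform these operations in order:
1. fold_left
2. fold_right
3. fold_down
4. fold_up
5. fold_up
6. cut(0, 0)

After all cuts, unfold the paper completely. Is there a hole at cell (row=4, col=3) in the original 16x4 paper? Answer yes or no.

Answer: yes

Derivation:
Op 1 fold_left: fold axis v@2; visible region now rows[0,16) x cols[0,2) = 16x2
Op 2 fold_right: fold axis v@1; visible region now rows[0,16) x cols[1,2) = 16x1
Op 3 fold_down: fold axis h@8; visible region now rows[8,16) x cols[1,2) = 8x1
Op 4 fold_up: fold axis h@12; visible region now rows[8,12) x cols[1,2) = 4x1
Op 5 fold_up: fold axis h@10; visible region now rows[8,10) x cols[1,2) = 2x1
Op 6 cut(0, 0): punch at orig (8,1); cuts so far [(8, 1)]; region rows[8,10) x cols[1,2) = 2x1
Unfold 1 (reflect across h@10): 2 holes -> [(8, 1), (11, 1)]
Unfold 2 (reflect across h@12): 4 holes -> [(8, 1), (11, 1), (12, 1), (15, 1)]
Unfold 3 (reflect across h@8): 8 holes -> [(0, 1), (3, 1), (4, 1), (7, 1), (8, 1), (11, 1), (12, 1), (15, 1)]
Unfold 4 (reflect across v@1): 16 holes -> [(0, 0), (0, 1), (3, 0), (3, 1), (4, 0), (4, 1), (7, 0), (7, 1), (8, 0), (8, 1), (11, 0), (11, 1), (12, 0), (12, 1), (15, 0), (15, 1)]
Unfold 5 (reflect across v@2): 32 holes -> [(0, 0), (0, 1), (0, 2), (0, 3), (3, 0), (3, 1), (3, 2), (3, 3), (4, 0), (4, 1), (4, 2), (4, 3), (7, 0), (7, 1), (7, 2), (7, 3), (8, 0), (8, 1), (8, 2), (8, 3), (11, 0), (11, 1), (11, 2), (11, 3), (12, 0), (12, 1), (12, 2), (12, 3), (15, 0), (15, 1), (15, 2), (15, 3)]
Holes: [(0, 0), (0, 1), (0, 2), (0, 3), (3, 0), (3, 1), (3, 2), (3, 3), (4, 0), (4, 1), (4, 2), (4, 3), (7, 0), (7, 1), (7, 2), (7, 3), (8, 0), (8, 1), (8, 2), (8, 3), (11, 0), (11, 1), (11, 2), (11, 3), (12, 0), (12, 1), (12, 2), (12, 3), (15, 0), (15, 1), (15, 2), (15, 3)]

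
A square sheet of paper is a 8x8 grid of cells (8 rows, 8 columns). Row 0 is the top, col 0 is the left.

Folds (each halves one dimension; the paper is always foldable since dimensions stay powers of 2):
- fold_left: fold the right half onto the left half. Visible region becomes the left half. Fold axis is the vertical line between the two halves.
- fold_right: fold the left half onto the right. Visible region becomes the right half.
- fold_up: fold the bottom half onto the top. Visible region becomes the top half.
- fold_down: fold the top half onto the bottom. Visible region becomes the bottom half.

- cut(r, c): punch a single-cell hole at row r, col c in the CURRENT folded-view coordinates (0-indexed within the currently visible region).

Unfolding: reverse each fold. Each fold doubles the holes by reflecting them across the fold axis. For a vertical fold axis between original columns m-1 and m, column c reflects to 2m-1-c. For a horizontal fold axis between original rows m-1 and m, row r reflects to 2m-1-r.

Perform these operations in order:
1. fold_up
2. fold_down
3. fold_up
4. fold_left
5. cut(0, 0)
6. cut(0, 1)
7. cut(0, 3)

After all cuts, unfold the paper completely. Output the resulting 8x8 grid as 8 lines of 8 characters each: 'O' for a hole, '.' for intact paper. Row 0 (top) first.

Op 1 fold_up: fold axis h@4; visible region now rows[0,4) x cols[0,8) = 4x8
Op 2 fold_down: fold axis h@2; visible region now rows[2,4) x cols[0,8) = 2x8
Op 3 fold_up: fold axis h@3; visible region now rows[2,3) x cols[0,8) = 1x8
Op 4 fold_left: fold axis v@4; visible region now rows[2,3) x cols[0,4) = 1x4
Op 5 cut(0, 0): punch at orig (2,0); cuts so far [(2, 0)]; region rows[2,3) x cols[0,4) = 1x4
Op 6 cut(0, 1): punch at orig (2,1); cuts so far [(2, 0), (2, 1)]; region rows[2,3) x cols[0,4) = 1x4
Op 7 cut(0, 3): punch at orig (2,3); cuts so far [(2, 0), (2, 1), (2, 3)]; region rows[2,3) x cols[0,4) = 1x4
Unfold 1 (reflect across v@4): 6 holes -> [(2, 0), (2, 1), (2, 3), (2, 4), (2, 6), (2, 7)]
Unfold 2 (reflect across h@3): 12 holes -> [(2, 0), (2, 1), (2, 3), (2, 4), (2, 6), (2, 7), (3, 0), (3, 1), (3, 3), (3, 4), (3, 6), (3, 7)]
Unfold 3 (reflect across h@2): 24 holes -> [(0, 0), (0, 1), (0, 3), (0, 4), (0, 6), (0, 7), (1, 0), (1, 1), (1, 3), (1, 4), (1, 6), (1, 7), (2, 0), (2, 1), (2, 3), (2, 4), (2, 6), (2, 7), (3, 0), (3, 1), (3, 3), (3, 4), (3, 6), (3, 7)]
Unfold 4 (reflect across h@4): 48 holes -> [(0, 0), (0, 1), (0, 3), (0, 4), (0, 6), (0, 7), (1, 0), (1, 1), (1, 3), (1, 4), (1, 6), (1, 7), (2, 0), (2, 1), (2, 3), (2, 4), (2, 6), (2, 7), (3, 0), (3, 1), (3, 3), (3, 4), (3, 6), (3, 7), (4, 0), (4, 1), (4, 3), (4, 4), (4, 6), (4, 7), (5, 0), (5, 1), (5, 3), (5, 4), (5, 6), (5, 7), (6, 0), (6, 1), (6, 3), (6, 4), (6, 6), (6, 7), (7, 0), (7, 1), (7, 3), (7, 4), (7, 6), (7, 7)]

Answer: OO.OO.OO
OO.OO.OO
OO.OO.OO
OO.OO.OO
OO.OO.OO
OO.OO.OO
OO.OO.OO
OO.OO.OO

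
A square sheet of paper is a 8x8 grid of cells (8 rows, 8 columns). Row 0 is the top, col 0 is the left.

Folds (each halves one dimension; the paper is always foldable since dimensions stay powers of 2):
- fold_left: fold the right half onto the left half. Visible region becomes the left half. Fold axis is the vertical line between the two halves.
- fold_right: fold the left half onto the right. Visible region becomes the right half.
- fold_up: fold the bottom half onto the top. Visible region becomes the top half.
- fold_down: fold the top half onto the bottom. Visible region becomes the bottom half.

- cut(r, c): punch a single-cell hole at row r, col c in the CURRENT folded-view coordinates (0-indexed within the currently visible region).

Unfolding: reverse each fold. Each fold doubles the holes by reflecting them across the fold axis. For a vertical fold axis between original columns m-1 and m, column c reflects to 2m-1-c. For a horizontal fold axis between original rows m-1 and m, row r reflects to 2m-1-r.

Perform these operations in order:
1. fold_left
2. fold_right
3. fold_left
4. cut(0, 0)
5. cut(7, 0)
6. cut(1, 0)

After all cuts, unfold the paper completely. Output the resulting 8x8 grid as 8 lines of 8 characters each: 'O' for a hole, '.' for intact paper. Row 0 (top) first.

Answer: OOOOOOOO
OOOOOOOO
........
........
........
........
........
OOOOOOOO

Derivation:
Op 1 fold_left: fold axis v@4; visible region now rows[0,8) x cols[0,4) = 8x4
Op 2 fold_right: fold axis v@2; visible region now rows[0,8) x cols[2,4) = 8x2
Op 3 fold_left: fold axis v@3; visible region now rows[0,8) x cols[2,3) = 8x1
Op 4 cut(0, 0): punch at orig (0,2); cuts so far [(0, 2)]; region rows[0,8) x cols[2,3) = 8x1
Op 5 cut(7, 0): punch at orig (7,2); cuts so far [(0, 2), (7, 2)]; region rows[0,8) x cols[2,3) = 8x1
Op 6 cut(1, 0): punch at orig (1,2); cuts so far [(0, 2), (1, 2), (7, 2)]; region rows[0,8) x cols[2,3) = 8x1
Unfold 1 (reflect across v@3): 6 holes -> [(0, 2), (0, 3), (1, 2), (1, 3), (7, 2), (7, 3)]
Unfold 2 (reflect across v@2): 12 holes -> [(0, 0), (0, 1), (0, 2), (0, 3), (1, 0), (1, 1), (1, 2), (1, 3), (7, 0), (7, 1), (7, 2), (7, 3)]
Unfold 3 (reflect across v@4): 24 holes -> [(0, 0), (0, 1), (0, 2), (0, 3), (0, 4), (0, 5), (0, 6), (0, 7), (1, 0), (1, 1), (1, 2), (1, 3), (1, 4), (1, 5), (1, 6), (1, 7), (7, 0), (7, 1), (7, 2), (7, 3), (7, 4), (7, 5), (7, 6), (7, 7)]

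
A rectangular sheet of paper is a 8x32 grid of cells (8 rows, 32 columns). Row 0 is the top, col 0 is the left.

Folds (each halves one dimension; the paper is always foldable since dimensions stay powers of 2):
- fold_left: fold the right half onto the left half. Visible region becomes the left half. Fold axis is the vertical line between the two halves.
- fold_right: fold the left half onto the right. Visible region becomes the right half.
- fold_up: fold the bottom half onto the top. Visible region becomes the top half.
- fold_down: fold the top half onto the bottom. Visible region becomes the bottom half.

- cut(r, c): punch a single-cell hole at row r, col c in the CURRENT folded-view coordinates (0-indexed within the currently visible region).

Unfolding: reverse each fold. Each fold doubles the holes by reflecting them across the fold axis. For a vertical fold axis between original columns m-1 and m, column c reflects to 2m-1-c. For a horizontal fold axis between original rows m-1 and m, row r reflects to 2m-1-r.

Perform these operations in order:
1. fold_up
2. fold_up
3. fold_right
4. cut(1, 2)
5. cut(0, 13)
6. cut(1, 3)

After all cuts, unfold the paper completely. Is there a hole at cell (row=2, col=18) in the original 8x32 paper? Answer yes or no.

Op 1 fold_up: fold axis h@4; visible region now rows[0,4) x cols[0,32) = 4x32
Op 2 fold_up: fold axis h@2; visible region now rows[0,2) x cols[0,32) = 2x32
Op 3 fold_right: fold axis v@16; visible region now rows[0,2) x cols[16,32) = 2x16
Op 4 cut(1, 2): punch at orig (1,18); cuts so far [(1, 18)]; region rows[0,2) x cols[16,32) = 2x16
Op 5 cut(0, 13): punch at orig (0,29); cuts so far [(0, 29), (1, 18)]; region rows[0,2) x cols[16,32) = 2x16
Op 6 cut(1, 3): punch at orig (1,19); cuts so far [(0, 29), (1, 18), (1, 19)]; region rows[0,2) x cols[16,32) = 2x16
Unfold 1 (reflect across v@16): 6 holes -> [(0, 2), (0, 29), (1, 12), (1, 13), (1, 18), (1, 19)]
Unfold 2 (reflect across h@2): 12 holes -> [(0, 2), (0, 29), (1, 12), (1, 13), (1, 18), (1, 19), (2, 12), (2, 13), (2, 18), (2, 19), (3, 2), (3, 29)]
Unfold 3 (reflect across h@4): 24 holes -> [(0, 2), (0, 29), (1, 12), (1, 13), (1, 18), (1, 19), (2, 12), (2, 13), (2, 18), (2, 19), (3, 2), (3, 29), (4, 2), (4, 29), (5, 12), (5, 13), (5, 18), (5, 19), (6, 12), (6, 13), (6, 18), (6, 19), (7, 2), (7, 29)]
Holes: [(0, 2), (0, 29), (1, 12), (1, 13), (1, 18), (1, 19), (2, 12), (2, 13), (2, 18), (2, 19), (3, 2), (3, 29), (4, 2), (4, 29), (5, 12), (5, 13), (5, 18), (5, 19), (6, 12), (6, 13), (6, 18), (6, 19), (7, 2), (7, 29)]

Answer: yes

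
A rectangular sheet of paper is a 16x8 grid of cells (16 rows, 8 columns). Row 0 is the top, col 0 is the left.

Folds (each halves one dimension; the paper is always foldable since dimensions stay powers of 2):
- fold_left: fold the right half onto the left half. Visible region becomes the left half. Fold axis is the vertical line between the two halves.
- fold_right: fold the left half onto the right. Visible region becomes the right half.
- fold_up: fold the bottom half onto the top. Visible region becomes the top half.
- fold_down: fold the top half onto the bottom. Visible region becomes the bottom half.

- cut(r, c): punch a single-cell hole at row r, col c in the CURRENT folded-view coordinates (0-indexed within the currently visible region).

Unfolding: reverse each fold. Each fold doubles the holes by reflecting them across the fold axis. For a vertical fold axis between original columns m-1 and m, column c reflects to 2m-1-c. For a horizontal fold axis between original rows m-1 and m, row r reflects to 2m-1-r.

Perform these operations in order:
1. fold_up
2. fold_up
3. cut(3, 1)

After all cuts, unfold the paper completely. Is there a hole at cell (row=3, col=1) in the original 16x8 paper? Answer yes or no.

Op 1 fold_up: fold axis h@8; visible region now rows[0,8) x cols[0,8) = 8x8
Op 2 fold_up: fold axis h@4; visible region now rows[0,4) x cols[0,8) = 4x8
Op 3 cut(3, 1): punch at orig (3,1); cuts so far [(3, 1)]; region rows[0,4) x cols[0,8) = 4x8
Unfold 1 (reflect across h@4): 2 holes -> [(3, 1), (4, 1)]
Unfold 2 (reflect across h@8): 4 holes -> [(3, 1), (4, 1), (11, 1), (12, 1)]
Holes: [(3, 1), (4, 1), (11, 1), (12, 1)]

Answer: yes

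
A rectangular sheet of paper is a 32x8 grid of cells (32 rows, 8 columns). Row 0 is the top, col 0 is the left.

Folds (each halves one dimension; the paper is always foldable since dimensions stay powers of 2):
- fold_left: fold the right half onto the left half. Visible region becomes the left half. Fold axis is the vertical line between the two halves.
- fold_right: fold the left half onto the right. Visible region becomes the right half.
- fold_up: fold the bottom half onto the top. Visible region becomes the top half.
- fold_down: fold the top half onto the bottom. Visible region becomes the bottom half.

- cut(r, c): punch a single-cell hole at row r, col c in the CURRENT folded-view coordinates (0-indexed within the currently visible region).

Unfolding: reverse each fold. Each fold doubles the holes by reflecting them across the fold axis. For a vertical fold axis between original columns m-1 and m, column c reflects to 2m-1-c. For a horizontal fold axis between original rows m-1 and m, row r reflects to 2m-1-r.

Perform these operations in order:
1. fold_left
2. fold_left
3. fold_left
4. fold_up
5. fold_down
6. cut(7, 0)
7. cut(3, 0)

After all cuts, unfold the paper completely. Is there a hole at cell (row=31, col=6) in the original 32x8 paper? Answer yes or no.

Answer: yes

Derivation:
Op 1 fold_left: fold axis v@4; visible region now rows[0,32) x cols[0,4) = 32x4
Op 2 fold_left: fold axis v@2; visible region now rows[0,32) x cols[0,2) = 32x2
Op 3 fold_left: fold axis v@1; visible region now rows[0,32) x cols[0,1) = 32x1
Op 4 fold_up: fold axis h@16; visible region now rows[0,16) x cols[0,1) = 16x1
Op 5 fold_down: fold axis h@8; visible region now rows[8,16) x cols[0,1) = 8x1
Op 6 cut(7, 0): punch at orig (15,0); cuts so far [(15, 0)]; region rows[8,16) x cols[0,1) = 8x1
Op 7 cut(3, 0): punch at orig (11,0); cuts so far [(11, 0), (15, 0)]; region rows[8,16) x cols[0,1) = 8x1
Unfold 1 (reflect across h@8): 4 holes -> [(0, 0), (4, 0), (11, 0), (15, 0)]
Unfold 2 (reflect across h@16): 8 holes -> [(0, 0), (4, 0), (11, 0), (15, 0), (16, 0), (20, 0), (27, 0), (31, 0)]
Unfold 3 (reflect across v@1): 16 holes -> [(0, 0), (0, 1), (4, 0), (4, 1), (11, 0), (11, 1), (15, 0), (15, 1), (16, 0), (16, 1), (20, 0), (20, 1), (27, 0), (27, 1), (31, 0), (31, 1)]
Unfold 4 (reflect across v@2): 32 holes -> [(0, 0), (0, 1), (0, 2), (0, 3), (4, 0), (4, 1), (4, 2), (4, 3), (11, 0), (11, 1), (11, 2), (11, 3), (15, 0), (15, 1), (15, 2), (15, 3), (16, 0), (16, 1), (16, 2), (16, 3), (20, 0), (20, 1), (20, 2), (20, 3), (27, 0), (27, 1), (27, 2), (27, 3), (31, 0), (31, 1), (31, 2), (31, 3)]
Unfold 5 (reflect across v@4): 64 holes -> [(0, 0), (0, 1), (0, 2), (0, 3), (0, 4), (0, 5), (0, 6), (0, 7), (4, 0), (4, 1), (4, 2), (4, 3), (4, 4), (4, 5), (4, 6), (4, 7), (11, 0), (11, 1), (11, 2), (11, 3), (11, 4), (11, 5), (11, 6), (11, 7), (15, 0), (15, 1), (15, 2), (15, 3), (15, 4), (15, 5), (15, 6), (15, 7), (16, 0), (16, 1), (16, 2), (16, 3), (16, 4), (16, 5), (16, 6), (16, 7), (20, 0), (20, 1), (20, 2), (20, 3), (20, 4), (20, 5), (20, 6), (20, 7), (27, 0), (27, 1), (27, 2), (27, 3), (27, 4), (27, 5), (27, 6), (27, 7), (31, 0), (31, 1), (31, 2), (31, 3), (31, 4), (31, 5), (31, 6), (31, 7)]
Holes: [(0, 0), (0, 1), (0, 2), (0, 3), (0, 4), (0, 5), (0, 6), (0, 7), (4, 0), (4, 1), (4, 2), (4, 3), (4, 4), (4, 5), (4, 6), (4, 7), (11, 0), (11, 1), (11, 2), (11, 3), (11, 4), (11, 5), (11, 6), (11, 7), (15, 0), (15, 1), (15, 2), (15, 3), (15, 4), (15, 5), (15, 6), (15, 7), (16, 0), (16, 1), (16, 2), (16, 3), (16, 4), (16, 5), (16, 6), (16, 7), (20, 0), (20, 1), (20, 2), (20, 3), (20, 4), (20, 5), (20, 6), (20, 7), (27, 0), (27, 1), (27, 2), (27, 3), (27, 4), (27, 5), (27, 6), (27, 7), (31, 0), (31, 1), (31, 2), (31, 3), (31, 4), (31, 5), (31, 6), (31, 7)]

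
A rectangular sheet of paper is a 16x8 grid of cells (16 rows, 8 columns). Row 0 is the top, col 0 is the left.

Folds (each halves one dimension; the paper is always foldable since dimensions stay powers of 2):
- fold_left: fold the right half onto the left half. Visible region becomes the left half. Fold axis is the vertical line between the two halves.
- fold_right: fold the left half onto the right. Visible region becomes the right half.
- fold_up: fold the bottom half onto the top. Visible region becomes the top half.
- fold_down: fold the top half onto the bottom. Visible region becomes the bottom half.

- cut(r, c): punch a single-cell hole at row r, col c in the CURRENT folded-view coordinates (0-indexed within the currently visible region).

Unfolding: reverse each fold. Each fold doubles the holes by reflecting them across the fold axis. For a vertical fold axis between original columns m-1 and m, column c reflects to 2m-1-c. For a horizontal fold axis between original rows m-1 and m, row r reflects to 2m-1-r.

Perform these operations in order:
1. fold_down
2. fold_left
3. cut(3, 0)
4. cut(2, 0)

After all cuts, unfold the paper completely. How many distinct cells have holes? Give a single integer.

Op 1 fold_down: fold axis h@8; visible region now rows[8,16) x cols[0,8) = 8x8
Op 2 fold_left: fold axis v@4; visible region now rows[8,16) x cols[0,4) = 8x4
Op 3 cut(3, 0): punch at orig (11,0); cuts so far [(11, 0)]; region rows[8,16) x cols[0,4) = 8x4
Op 4 cut(2, 0): punch at orig (10,0); cuts so far [(10, 0), (11, 0)]; region rows[8,16) x cols[0,4) = 8x4
Unfold 1 (reflect across v@4): 4 holes -> [(10, 0), (10, 7), (11, 0), (11, 7)]
Unfold 2 (reflect across h@8): 8 holes -> [(4, 0), (4, 7), (5, 0), (5, 7), (10, 0), (10, 7), (11, 0), (11, 7)]

Answer: 8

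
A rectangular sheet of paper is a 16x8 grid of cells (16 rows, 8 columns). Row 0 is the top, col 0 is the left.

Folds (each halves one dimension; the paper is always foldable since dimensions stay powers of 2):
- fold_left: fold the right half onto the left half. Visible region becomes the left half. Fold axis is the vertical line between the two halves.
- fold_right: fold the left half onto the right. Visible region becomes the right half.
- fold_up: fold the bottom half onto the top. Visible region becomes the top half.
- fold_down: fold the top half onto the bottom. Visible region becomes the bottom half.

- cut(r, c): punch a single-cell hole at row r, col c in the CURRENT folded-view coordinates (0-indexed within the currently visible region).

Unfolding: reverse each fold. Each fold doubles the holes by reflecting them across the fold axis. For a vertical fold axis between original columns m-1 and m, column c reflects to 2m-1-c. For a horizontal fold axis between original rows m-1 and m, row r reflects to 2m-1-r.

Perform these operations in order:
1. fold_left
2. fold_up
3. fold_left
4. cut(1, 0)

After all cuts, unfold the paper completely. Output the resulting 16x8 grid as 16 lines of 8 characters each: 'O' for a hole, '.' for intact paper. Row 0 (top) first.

Answer: ........
O..OO..O
........
........
........
........
........
........
........
........
........
........
........
........
O..OO..O
........

Derivation:
Op 1 fold_left: fold axis v@4; visible region now rows[0,16) x cols[0,4) = 16x4
Op 2 fold_up: fold axis h@8; visible region now rows[0,8) x cols[0,4) = 8x4
Op 3 fold_left: fold axis v@2; visible region now rows[0,8) x cols[0,2) = 8x2
Op 4 cut(1, 0): punch at orig (1,0); cuts so far [(1, 0)]; region rows[0,8) x cols[0,2) = 8x2
Unfold 1 (reflect across v@2): 2 holes -> [(1, 0), (1, 3)]
Unfold 2 (reflect across h@8): 4 holes -> [(1, 0), (1, 3), (14, 0), (14, 3)]
Unfold 3 (reflect across v@4): 8 holes -> [(1, 0), (1, 3), (1, 4), (1, 7), (14, 0), (14, 3), (14, 4), (14, 7)]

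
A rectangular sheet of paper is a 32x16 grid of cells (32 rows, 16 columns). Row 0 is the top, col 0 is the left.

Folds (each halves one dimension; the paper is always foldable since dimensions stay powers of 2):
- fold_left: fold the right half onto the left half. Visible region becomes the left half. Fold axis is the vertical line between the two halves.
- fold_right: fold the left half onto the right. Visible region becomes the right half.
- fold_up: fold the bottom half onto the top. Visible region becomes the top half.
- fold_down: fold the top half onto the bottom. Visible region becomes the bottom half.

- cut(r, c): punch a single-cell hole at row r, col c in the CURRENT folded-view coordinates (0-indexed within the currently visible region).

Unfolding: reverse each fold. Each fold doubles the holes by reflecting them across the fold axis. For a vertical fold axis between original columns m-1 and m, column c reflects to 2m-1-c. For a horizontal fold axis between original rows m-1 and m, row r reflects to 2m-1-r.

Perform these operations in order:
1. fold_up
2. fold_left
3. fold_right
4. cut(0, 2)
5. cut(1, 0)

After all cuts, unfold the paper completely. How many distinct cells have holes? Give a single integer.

Answer: 16

Derivation:
Op 1 fold_up: fold axis h@16; visible region now rows[0,16) x cols[0,16) = 16x16
Op 2 fold_left: fold axis v@8; visible region now rows[0,16) x cols[0,8) = 16x8
Op 3 fold_right: fold axis v@4; visible region now rows[0,16) x cols[4,8) = 16x4
Op 4 cut(0, 2): punch at orig (0,6); cuts so far [(0, 6)]; region rows[0,16) x cols[4,8) = 16x4
Op 5 cut(1, 0): punch at orig (1,4); cuts so far [(0, 6), (1, 4)]; region rows[0,16) x cols[4,8) = 16x4
Unfold 1 (reflect across v@4): 4 holes -> [(0, 1), (0, 6), (1, 3), (1, 4)]
Unfold 2 (reflect across v@8): 8 holes -> [(0, 1), (0, 6), (0, 9), (0, 14), (1, 3), (1, 4), (1, 11), (1, 12)]
Unfold 3 (reflect across h@16): 16 holes -> [(0, 1), (0, 6), (0, 9), (0, 14), (1, 3), (1, 4), (1, 11), (1, 12), (30, 3), (30, 4), (30, 11), (30, 12), (31, 1), (31, 6), (31, 9), (31, 14)]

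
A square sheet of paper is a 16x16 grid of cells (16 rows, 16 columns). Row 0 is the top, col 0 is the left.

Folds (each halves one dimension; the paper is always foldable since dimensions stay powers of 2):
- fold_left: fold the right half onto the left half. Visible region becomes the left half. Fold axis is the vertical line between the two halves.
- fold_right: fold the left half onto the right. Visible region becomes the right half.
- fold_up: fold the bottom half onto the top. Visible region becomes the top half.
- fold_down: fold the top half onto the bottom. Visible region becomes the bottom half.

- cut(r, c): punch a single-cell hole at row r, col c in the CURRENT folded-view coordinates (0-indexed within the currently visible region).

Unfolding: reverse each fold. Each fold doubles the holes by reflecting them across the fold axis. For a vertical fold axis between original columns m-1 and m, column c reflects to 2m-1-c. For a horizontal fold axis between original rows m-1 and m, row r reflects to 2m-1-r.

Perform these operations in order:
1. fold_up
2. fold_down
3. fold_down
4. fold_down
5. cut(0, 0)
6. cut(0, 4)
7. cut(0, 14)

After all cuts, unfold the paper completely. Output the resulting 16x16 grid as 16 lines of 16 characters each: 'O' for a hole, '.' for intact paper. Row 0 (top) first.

Op 1 fold_up: fold axis h@8; visible region now rows[0,8) x cols[0,16) = 8x16
Op 2 fold_down: fold axis h@4; visible region now rows[4,8) x cols[0,16) = 4x16
Op 3 fold_down: fold axis h@6; visible region now rows[6,8) x cols[0,16) = 2x16
Op 4 fold_down: fold axis h@7; visible region now rows[7,8) x cols[0,16) = 1x16
Op 5 cut(0, 0): punch at orig (7,0); cuts so far [(7, 0)]; region rows[7,8) x cols[0,16) = 1x16
Op 6 cut(0, 4): punch at orig (7,4); cuts so far [(7, 0), (7, 4)]; region rows[7,8) x cols[0,16) = 1x16
Op 7 cut(0, 14): punch at orig (7,14); cuts so far [(7, 0), (7, 4), (7, 14)]; region rows[7,8) x cols[0,16) = 1x16
Unfold 1 (reflect across h@7): 6 holes -> [(6, 0), (6, 4), (6, 14), (7, 0), (7, 4), (7, 14)]
Unfold 2 (reflect across h@6): 12 holes -> [(4, 0), (4, 4), (4, 14), (5, 0), (5, 4), (5, 14), (6, 0), (6, 4), (6, 14), (7, 0), (7, 4), (7, 14)]
Unfold 3 (reflect across h@4): 24 holes -> [(0, 0), (0, 4), (0, 14), (1, 0), (1, 4), (1, 14), (2, 0), (2, 4), (2, 14), (3, 0), (3, 4), (3, 14), (4, 0), (4, 4), (4, 14), (5, 0), (5, 4), (5, 14), (6, 0), (6, 4), (6, 14), (7, 0), (7, 4), (7, 14)]
Unfold 4 (reflect across h@8): 48 holes -> [(0, 0), (0, 4), (0, 14), (1, 0), (1, 4), (1, 14), (2, 0), (2, 4), (2, 14), (3, 0), (3, 4), (3, 14), (4, 0), (4, 4), (4, 14), (5, 0), (5, 4), (5, 14), (6, 0), (6, 4), (6, 14), (7, 0), (7, 4), (7, 14), (8, 0), (8, 4), (8, 14), (9, 0), (9, 4), (9, 14), (10, 0), (10, 4), (10, 14), (11, 0), (11, 4), (11, 14), (12, 0), (12, 4), (12, 14), (13, 0), (13, 4), (13, 14), (14, 0), (14, 4), (14, 14), (15, 0), (15, 4), (15, 14)]

Answer: O...O.........O.
O...O.........O.
O...O.........O.
O...O.........O.
O...O.........O.
O...O.........O.
O...O.........O.
O...O.........O.
O...O.........O.
O...O.........O.
O...O.........O.
O...O.........O.
O...O.........O.
O...O.........O.
O...O.........O.
O...O.........O.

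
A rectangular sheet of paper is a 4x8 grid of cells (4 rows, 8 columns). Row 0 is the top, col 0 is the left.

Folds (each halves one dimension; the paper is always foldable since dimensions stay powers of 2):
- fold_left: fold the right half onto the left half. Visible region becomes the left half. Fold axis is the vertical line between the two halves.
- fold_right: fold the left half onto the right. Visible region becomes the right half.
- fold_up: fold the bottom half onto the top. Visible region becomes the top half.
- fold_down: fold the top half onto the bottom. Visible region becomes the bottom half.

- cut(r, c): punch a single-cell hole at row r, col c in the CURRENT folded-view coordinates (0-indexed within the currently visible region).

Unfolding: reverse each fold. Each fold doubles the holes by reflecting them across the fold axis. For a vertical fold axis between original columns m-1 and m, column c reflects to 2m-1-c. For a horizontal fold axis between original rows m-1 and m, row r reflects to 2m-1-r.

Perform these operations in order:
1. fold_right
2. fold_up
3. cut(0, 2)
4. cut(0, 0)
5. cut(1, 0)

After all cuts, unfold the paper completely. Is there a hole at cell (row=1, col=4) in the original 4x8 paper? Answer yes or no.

Answer: yes

Derivation:
Op 1 fold_right: fold axis v@4; visible region now rows[0,4) x cols[4,8) = 4x4
Op 2 fold_up: fold axis h@2; visible region now rows[0,2) x cols[4,8) = 2x4
Op 3 cut(0, 2): punch at orig (0,6); cuts so far [(0, 6)]; region rows[0,2) x cols[4,8) = 2x4
Op 4 cut(0, 0): punch at orig (0,4); cuts so far [(0, 4), (0, 6)]; region rows[0,2) x cols[4,8) = 2x4
Op 5 cut(1, 0): punch at orig (1,4); cuts so far [(0, 4), (0, 6), (1, 4)]; region rows[0,2) x cols[4,8) = 2x4
Unfold 1 (reflect across h@2): 6 holes -> [(0, 4), (0, 6), (1, 4), (2, 4), (3, 4), (3, 6)]
Unfold 2 (reflect across v@4): 12 holes -> [(0, 1), (0, 3), (0, 4), (0, 6), (1, 3), (1, 4), (2, 3), (2, 4), (3, 1), (3, 3), (3, 4), (3, 6)]
Holes: [(0, 1), (0, 3), (0, 4), (0, 6), (1, 3), (1, 4), (2, 3), (2, 4), (3, 1), (3, 3), (3, 4), (3, 6)]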